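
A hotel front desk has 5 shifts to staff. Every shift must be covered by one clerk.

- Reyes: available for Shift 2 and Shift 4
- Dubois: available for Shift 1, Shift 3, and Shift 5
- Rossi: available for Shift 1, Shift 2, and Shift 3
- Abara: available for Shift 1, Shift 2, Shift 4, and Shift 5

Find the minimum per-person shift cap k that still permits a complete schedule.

With 4 clerks and 5 worker-slots to fill, someone must work at least ⌈5/4⌉ = 2 shifts, so k ≥ 2.
k = 2 works: Shift 1→Rossi, Shift 2→Reyes, Shift 3→Dubois, Shift 4→Reyes, Shift 5→Dubois.
Loads: Reyes 2, Dubois 2, Rossi 1, Abara 0 — all ≤ 2.

2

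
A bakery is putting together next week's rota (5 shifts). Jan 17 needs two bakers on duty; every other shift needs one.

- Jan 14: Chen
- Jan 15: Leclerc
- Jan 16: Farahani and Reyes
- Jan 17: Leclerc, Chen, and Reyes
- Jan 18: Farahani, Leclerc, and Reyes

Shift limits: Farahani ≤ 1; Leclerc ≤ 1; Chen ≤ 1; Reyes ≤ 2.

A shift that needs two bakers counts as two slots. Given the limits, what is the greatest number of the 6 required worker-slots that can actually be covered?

5

Total capacity across all bakers is 1+1+1+2 = 5, and 6 slots are needed, so at most 5 can be filled.
An assignment achieving 5: Jan 14→Chen, Jan 15→Leclerc, Jan 16→Farahani, Jan 17→Reyes, Jan 18→Reyes.
Loads: Farahani 1/1, Leclerc 1/1, Chen 1/1, Reyes 2/2.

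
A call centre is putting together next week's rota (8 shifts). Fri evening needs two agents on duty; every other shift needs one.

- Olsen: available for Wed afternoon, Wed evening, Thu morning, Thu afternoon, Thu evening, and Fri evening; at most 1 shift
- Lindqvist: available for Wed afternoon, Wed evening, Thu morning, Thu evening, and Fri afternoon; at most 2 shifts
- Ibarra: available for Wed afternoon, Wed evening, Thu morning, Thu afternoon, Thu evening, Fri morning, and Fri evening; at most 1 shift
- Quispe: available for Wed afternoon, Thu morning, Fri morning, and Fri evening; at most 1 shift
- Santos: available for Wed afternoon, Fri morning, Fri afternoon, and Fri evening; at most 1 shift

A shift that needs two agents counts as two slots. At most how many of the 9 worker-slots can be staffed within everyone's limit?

6

Total capacity across all agents is 1+2+1+1+1 = 6, and 9 slots are needed, so at most 6 can be filled.
An assignment achieving 6: Wed evening→Lindqvist, Thu afternoon→Olsen, Thu evening→Ibarra, Fri morning→Quispe, Fri afternoon→Lindqvist, Fri evening→Santos.
Loads: Olsen 1/1, Lindqvist 2/2, Ibarra 1/1, Quispe 1/1, Santos 1/1.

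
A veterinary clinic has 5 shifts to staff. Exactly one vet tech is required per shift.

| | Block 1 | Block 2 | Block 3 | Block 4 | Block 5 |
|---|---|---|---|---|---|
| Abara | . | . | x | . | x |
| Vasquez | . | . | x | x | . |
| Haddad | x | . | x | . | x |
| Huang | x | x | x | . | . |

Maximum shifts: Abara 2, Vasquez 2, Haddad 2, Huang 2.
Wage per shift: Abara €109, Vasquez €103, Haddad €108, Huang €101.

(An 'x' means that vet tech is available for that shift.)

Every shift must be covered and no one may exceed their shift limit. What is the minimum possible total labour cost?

€516

Block 2 can only be covered by Huang, so that assignment is forced.
Block 4 can only be covered by Vasquez, so that assignment is forced.
Picking the cheapest available vet tech for each shift independently would cost €514, but that ignores the shift limits.
An optimal schedule: Block 1→Huang, Block 2→Huang, Block 3→Vasquez, Block 4→Vasquez, Block 5→Haddad.
Total: 101 + 101 + 103 + 103 + 108 = €516.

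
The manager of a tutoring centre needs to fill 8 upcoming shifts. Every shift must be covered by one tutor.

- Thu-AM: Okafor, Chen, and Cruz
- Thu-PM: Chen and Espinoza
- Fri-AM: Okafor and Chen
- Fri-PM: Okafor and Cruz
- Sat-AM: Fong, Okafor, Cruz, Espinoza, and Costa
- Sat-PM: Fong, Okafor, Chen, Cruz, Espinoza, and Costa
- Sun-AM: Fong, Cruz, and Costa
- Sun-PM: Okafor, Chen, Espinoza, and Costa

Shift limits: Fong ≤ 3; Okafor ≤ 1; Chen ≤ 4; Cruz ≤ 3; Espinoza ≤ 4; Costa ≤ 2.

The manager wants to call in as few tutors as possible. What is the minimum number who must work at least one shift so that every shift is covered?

8 slots to fill and no one can take more than 4, so at least ⌈8/4⌉ = 2 tutors are needed.
No set of 2 tutors can cover every shift (each such set leaves at least one shift with no one available or exceeds a cap).
Fong, Okafor, and Chen alone can cover everything: Thu-AM→Chen, Thu-PM→Chen, Fri-AM→Chen, Fri-PM→Okafor, Sat-AM→Fong, Sat-PM→Fong, Sun-AM→Fong, Sun-PM→Chen.

3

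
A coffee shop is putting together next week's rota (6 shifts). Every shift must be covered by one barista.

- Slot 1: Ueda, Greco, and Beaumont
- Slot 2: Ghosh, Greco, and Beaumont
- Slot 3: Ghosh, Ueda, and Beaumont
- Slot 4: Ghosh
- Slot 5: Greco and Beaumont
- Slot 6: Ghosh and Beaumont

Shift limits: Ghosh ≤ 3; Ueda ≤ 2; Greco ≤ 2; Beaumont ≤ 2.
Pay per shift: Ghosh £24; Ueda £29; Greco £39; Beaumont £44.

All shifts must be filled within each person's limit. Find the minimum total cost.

£169

Slot 4 can only be covered by Ghosh, so that assignment is forced.
Picking the cheapest available barista for each shift independently would cost £164, but that ignores the shift limits.
An optimal schedule: Slot 1→Ueda, Slot 2→Ghosh, Slot 3→Ueda, Slot 4→Ghosh, Slot 5→Greco, Slot 6→Ghosh.
Total: 29 + 24 + 29 + 24 + 39 + 24 = £169.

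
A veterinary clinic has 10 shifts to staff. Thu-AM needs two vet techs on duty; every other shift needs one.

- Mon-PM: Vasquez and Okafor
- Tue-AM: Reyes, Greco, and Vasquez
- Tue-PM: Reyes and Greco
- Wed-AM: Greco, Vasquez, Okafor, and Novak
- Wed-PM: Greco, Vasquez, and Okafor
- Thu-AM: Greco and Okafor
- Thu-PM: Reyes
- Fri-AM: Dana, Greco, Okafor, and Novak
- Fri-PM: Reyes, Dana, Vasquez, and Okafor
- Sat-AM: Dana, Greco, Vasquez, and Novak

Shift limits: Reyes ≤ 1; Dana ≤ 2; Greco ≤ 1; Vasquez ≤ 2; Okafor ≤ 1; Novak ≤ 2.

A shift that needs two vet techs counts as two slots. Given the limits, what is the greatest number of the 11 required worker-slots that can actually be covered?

9

Total capacity across all vet techs is 1+2+1+2+1+2 = 9, and 11 slots are needed, so at most 9 can be filled.
An assignment achieving 9: Mon-PM→Vasquez, Tue-AM→Vasquez, Tue-PM→Greco, Wed-AM→Novak, Thu-AM→Okafor, Thu-PM→Reyes, Fri-AM→Dana, Fri-PM→Dana, Sat-AM→Novak.
Loads: Reyes 1/1, Dana 2/2, Greco 1/1, Vasquez 2/2, Okafor 1/1, Novak 2/2.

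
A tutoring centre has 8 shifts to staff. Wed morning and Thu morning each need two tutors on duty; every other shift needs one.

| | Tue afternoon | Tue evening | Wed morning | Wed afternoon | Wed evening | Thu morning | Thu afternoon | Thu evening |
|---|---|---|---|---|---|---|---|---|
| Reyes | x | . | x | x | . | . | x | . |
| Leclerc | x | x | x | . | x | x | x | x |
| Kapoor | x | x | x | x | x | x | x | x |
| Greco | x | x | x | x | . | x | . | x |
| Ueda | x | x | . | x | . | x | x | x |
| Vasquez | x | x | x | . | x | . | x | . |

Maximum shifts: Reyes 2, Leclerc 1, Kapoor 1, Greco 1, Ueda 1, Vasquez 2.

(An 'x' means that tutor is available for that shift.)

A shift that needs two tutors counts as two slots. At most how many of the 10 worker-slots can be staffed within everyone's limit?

Total capacity across all tutors is 2+1+1+1+1+2 = 8, and 10 slots are needed, so at most 8 can be filled.
An assignment achieving 8: Tue evening→Vasquez, Wed morning→Reyes+Vasquez, Wed afternoon→Reyes, Wed evening→Leclerc, Thu morning→Kapoor+Greco, Thu evening→Ueda.
Loads: Reyes 2/2, Leclerc 1/1, Kapoor 1/1, Greco 1/1, Ueda 1/1, Vasquez 2/2.

8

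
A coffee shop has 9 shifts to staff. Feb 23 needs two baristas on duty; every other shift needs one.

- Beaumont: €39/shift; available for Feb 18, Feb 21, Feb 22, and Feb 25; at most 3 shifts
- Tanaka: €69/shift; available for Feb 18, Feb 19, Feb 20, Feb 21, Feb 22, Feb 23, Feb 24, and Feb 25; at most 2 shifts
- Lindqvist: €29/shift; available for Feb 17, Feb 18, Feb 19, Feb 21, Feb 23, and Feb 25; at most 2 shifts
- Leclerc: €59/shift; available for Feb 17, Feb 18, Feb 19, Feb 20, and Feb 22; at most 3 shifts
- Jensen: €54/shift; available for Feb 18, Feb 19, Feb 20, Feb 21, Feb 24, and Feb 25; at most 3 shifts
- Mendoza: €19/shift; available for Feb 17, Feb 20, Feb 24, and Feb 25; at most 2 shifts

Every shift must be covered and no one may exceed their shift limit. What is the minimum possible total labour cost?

€390

Feb 23 can only be covered by Tanaka and Lindqvist, so that assignment is forced.
Picking the cheapest available barista for each shift independently would cost €300, but that ignores the shift limits.
An optimal schedule: Feb 17→Mendoza, Feb 18→Beaumont, Feb 19→Lindqvist, Feb 20→Jensen, Feb 21→Beaumont, Feb 22→Beaumont, Feb 23→Lindqvist+Tanaka, Feb 24→Mendoza, Feb 25→Jensen.
Total: 19 + 39 + 29 + 54 + 39 + 39 + 29 + 69 + 19 + 54 = €390.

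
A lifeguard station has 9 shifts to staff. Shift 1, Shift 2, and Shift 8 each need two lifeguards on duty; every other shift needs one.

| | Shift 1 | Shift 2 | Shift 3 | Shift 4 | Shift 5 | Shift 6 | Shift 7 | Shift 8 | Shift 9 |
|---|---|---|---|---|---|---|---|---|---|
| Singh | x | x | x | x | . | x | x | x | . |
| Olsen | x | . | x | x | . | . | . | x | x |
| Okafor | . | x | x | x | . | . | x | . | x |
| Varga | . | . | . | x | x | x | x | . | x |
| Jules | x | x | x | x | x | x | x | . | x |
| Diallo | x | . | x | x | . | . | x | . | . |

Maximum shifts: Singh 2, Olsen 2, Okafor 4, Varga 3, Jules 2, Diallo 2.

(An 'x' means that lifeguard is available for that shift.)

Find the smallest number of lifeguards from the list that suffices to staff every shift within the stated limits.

12 slots to fill and no one can take more than 4, so at least ⌈12/4⌉ = 3 lifeguards are needed.
Any 4 lifeguards together have capacity at most 4+3+2+2 = 11 < 12 slots, so 4 can never suffice.
Singh, Olsen, Okafor, Varga, and Jules alone can cover everything: Shift 1→Singh+Olsen, Shift 2→Okafor+Jules, Shift 3→Okafor, Shift 4→Varga, Shift 5→Varga, Shift 6→Varga, Shift 7→Okafor, Shift 8→Singh+Olsen, Shift 9→Okafor.

5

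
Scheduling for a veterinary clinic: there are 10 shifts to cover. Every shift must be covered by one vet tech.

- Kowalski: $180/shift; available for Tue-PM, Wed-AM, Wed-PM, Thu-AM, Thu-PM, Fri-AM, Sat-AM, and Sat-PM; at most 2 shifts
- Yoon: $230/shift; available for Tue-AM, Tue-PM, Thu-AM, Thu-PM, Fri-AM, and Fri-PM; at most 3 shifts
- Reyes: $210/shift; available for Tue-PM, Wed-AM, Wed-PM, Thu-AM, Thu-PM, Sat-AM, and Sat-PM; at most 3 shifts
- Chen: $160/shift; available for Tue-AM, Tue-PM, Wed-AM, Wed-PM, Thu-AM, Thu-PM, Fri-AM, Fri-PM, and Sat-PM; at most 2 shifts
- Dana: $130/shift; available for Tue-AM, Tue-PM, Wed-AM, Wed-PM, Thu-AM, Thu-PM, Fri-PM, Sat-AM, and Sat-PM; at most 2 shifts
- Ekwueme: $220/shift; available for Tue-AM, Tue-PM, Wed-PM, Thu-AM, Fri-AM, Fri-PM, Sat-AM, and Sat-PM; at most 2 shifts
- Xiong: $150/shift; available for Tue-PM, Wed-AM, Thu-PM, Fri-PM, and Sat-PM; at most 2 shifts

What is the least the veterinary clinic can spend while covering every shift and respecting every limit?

Picking the cheapest available vet tech for each shift independently would cost $1330, but that ignores the shift limits.
An optimal schedule: Tue-AM→Dana, Tue-PM→Reyes, Wed-AM→Xiong, Wed-PM→Chen, Thu-AM→Kowalski, Thu-PM→Kowalski, Fri-AM→Chen, Fri-PM→Xiong, Sat-AM→Dana, Sat-PM→Reyes.
Total: 130 + 210 + 150 + 160 + 180 + 180 + 160 + 150 + 130 + 210 = $1660.

$1660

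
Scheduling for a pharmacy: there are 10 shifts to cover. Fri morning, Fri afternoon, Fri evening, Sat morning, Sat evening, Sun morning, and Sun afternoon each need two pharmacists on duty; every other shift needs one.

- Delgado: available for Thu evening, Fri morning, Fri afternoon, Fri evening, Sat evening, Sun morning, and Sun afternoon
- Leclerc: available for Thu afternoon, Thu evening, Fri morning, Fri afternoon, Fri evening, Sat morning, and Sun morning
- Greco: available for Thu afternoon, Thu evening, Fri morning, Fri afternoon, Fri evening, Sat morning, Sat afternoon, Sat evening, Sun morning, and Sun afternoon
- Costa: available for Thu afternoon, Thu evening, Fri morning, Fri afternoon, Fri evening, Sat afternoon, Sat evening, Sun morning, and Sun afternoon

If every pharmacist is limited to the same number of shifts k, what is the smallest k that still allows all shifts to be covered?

5

With 4 pharmacists and 17 worker-slots to fill, someone must work at least ⌈17/4⌉ = 5 shifts, so k ≥ 5.
k = 5 works: Thu afternoon→Leclerc, Thu evening→Delgado, Fri morning→Delgado+Leclerc, Fri afternoon→Delgado+Leclerc, Fri evening→Leclerc+Costa, Sat morning→Leclerc+Greco, Sat afternoon→Greco, Sat evening→Delgado+Greco, Sun morning→Greco+Costa, Sun afternoon→Delgado+Greco.
Loads: Delgado 5, Leclerc 5, Greco 5, Costa 2 — all ≤ 5.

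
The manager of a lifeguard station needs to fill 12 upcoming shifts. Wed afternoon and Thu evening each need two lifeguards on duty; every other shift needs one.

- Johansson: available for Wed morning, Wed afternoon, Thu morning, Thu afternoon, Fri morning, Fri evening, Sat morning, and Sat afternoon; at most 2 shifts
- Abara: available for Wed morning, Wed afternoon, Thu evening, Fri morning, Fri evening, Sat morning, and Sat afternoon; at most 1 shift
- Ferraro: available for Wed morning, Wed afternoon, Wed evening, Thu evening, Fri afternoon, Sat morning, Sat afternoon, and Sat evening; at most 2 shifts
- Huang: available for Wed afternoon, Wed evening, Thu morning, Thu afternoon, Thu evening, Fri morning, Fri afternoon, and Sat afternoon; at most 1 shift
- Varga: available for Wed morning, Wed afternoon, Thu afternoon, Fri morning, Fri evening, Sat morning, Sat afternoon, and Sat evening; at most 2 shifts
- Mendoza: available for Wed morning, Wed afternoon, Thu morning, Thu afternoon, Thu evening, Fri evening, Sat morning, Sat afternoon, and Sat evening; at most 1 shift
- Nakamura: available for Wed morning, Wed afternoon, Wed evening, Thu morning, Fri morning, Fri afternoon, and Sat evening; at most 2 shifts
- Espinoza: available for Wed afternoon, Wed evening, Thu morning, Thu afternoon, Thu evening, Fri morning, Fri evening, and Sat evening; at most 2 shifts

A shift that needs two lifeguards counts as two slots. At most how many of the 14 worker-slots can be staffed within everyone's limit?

Total capacity across all lifeguards is 2+1+2+1+2+1+2+2 = 13, and 14 slots are needed, so at most 13 can be filled.
An assignment achieving 13: Wed morning→Nakamura, Wed afternoon→Nakamura+Espinoza, Wed evening→Ferraro, Thu morning→Johansson, Thu afternoon→Johansson, Thu evening→Abara+Huang, Fri morning→Espinoza, Fri afternoon→Ferraro, Fri evening→Varga, Sat morning→Varga, Sat evening→Mendoza.
Loads: Johansson 2/2, Abara 1/1, Ferraro 2/2, Huang 1/1, Varga 2/2, Mendoza 1/1, Nakamura 2/2, Espinoza 2/2.

13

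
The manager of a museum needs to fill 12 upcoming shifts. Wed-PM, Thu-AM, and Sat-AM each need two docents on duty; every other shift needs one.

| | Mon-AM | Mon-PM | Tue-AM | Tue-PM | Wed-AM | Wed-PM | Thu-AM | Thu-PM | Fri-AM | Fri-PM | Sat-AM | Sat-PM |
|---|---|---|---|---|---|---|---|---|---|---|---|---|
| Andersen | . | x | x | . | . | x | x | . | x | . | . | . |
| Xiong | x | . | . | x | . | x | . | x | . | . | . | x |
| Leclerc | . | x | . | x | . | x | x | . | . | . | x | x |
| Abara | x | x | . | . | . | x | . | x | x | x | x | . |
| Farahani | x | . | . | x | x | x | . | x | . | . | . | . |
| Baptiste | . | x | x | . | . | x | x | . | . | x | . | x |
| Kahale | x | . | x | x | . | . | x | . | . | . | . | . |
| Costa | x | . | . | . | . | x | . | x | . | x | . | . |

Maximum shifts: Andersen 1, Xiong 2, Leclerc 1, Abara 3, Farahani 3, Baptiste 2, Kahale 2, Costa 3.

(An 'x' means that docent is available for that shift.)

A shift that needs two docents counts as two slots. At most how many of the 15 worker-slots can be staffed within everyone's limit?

Total capacity across all docents is 1+2+1+3+3+2+2+3 = 17, and 15 slots are needed, so at most 15 can be filled.
An assignment achieving 15: Mon-AM→Kahale, Mon-PM→Abara, Tue-AM→Baptiste, Tue-PM→Xiong, Wed-AM→Farahani, Wed-PM→Farahani+Costa, Thu-AM→Baptiste+Kahale, Thu-PM→Farahani, Fri-AM→Andersen, Fri-PM→Abara, Sat-AM→Leclerc+Abara, Sat-PM→Xiong.
Loads: Andersen 1/1, Xiong 2/2, Leclerc 1/1, Abara 3/3, Farahani 3/3, Baptiste 2/2, Kahale 2/2, Costa 1/3.

15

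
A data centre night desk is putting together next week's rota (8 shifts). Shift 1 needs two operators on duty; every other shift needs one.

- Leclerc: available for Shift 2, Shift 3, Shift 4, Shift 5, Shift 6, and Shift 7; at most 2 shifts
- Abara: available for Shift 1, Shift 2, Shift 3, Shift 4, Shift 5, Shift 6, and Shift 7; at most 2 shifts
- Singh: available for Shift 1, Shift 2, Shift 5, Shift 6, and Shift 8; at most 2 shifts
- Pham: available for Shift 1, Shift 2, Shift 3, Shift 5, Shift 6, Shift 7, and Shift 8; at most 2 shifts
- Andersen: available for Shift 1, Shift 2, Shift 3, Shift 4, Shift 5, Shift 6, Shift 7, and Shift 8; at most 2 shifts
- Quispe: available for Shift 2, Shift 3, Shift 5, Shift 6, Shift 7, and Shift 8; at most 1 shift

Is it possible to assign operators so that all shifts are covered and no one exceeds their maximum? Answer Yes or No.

One valid schedule: Shift 1→Abara+Singh, Shift 2→Pham, Shift 3→Leclerc, Shift 4→Leclerc, Shift 5→Pham, Shift 6→Andersen, Shift 7→Abara, Shift 8→Singh.
Loads: Leclerc 2/2, Abara 2/2, Singh 2/2, Pham 2/2, Andersen 1/2, Quispe 0/1 — all within limits.

Yes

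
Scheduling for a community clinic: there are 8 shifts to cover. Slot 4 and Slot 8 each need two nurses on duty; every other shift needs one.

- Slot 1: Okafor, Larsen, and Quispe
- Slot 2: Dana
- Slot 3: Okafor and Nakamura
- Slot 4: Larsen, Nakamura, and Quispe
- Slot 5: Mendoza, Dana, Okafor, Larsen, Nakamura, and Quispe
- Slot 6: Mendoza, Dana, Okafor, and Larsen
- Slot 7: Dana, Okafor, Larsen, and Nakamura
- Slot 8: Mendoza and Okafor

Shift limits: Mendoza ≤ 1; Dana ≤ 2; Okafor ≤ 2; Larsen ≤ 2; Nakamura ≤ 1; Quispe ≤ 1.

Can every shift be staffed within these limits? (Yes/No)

No

Total capacity is 1+2+2+2+1+1 = 9 but 10 worker-slots are needed — infeasible.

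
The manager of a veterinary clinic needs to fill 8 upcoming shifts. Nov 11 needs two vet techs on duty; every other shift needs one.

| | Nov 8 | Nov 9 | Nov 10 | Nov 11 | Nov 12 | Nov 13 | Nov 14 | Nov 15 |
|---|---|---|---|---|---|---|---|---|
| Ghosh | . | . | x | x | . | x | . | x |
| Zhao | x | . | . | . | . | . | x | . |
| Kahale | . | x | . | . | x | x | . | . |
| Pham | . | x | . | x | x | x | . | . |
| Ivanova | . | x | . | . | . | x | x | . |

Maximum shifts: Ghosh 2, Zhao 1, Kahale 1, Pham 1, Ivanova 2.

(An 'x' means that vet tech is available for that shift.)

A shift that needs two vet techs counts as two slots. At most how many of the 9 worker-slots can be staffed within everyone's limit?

7

Total capacity across all vet techs is 2+1+1+1+2 = 7, and 9 slots are needed, so at most 7 can be filled.
An assignment achieving 7: Nov 8→Zhao, Nov 9→Ivanova, Nov 10→Ghosh, Nov 11→Pham, Nov 12→Kahale, Nov 14→Ivanova, Nov 15→Ghosh.
Loads: Ghosh 2/2, Zhao 1/1, Kahale 1/1, Pham 1/1, Ivanova 2/2.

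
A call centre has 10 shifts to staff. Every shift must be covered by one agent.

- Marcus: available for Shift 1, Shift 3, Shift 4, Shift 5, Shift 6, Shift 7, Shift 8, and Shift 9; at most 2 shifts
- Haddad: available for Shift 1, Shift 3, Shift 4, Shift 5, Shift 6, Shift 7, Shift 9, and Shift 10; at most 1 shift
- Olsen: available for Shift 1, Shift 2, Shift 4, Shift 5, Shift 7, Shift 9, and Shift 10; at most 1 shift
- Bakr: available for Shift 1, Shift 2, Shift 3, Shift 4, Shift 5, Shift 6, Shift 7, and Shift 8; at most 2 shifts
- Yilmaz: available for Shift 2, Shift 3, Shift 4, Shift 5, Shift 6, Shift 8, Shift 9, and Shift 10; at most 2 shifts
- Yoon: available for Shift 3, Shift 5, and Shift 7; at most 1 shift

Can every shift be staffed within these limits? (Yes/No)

Total capacity is 2+1+1+2+2+1 = 9 but 10 worker-slots are needed — infeasible.

No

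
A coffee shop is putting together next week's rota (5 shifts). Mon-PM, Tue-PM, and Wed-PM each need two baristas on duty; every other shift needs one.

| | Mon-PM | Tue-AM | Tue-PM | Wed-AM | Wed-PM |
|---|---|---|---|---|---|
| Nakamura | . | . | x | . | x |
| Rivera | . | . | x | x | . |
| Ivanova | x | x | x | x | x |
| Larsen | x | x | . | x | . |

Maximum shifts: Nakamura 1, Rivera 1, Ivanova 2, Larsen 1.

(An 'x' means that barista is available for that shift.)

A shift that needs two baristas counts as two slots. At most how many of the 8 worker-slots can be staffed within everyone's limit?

5

Total capacity across all baristas is 1+1+2+1 = 5, and 8 slots are needed, so at most 5 can be filled.
An assignment achieving 5: Mon-PM→Ivanova+Larsen, Tue-AM→Ivanova, Tue-PM→Rivera, Wed-PM→Nakamura.
Loads: Nakamura 1/1, Rivera 1/1, Ivanova 2/2, Larsen 1/1.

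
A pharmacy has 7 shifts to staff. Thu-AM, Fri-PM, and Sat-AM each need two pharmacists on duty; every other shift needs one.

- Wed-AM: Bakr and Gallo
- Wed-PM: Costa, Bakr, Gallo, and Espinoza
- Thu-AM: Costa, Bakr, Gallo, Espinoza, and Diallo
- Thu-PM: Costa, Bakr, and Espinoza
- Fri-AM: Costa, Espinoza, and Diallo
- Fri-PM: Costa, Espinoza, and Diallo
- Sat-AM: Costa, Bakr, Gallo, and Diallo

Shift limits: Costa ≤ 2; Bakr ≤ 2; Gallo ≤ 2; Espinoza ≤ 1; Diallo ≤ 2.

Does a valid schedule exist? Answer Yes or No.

No

Total capacity is 2+2+2+1+2 = 9 but 10 worker-slots are needed — infeasible.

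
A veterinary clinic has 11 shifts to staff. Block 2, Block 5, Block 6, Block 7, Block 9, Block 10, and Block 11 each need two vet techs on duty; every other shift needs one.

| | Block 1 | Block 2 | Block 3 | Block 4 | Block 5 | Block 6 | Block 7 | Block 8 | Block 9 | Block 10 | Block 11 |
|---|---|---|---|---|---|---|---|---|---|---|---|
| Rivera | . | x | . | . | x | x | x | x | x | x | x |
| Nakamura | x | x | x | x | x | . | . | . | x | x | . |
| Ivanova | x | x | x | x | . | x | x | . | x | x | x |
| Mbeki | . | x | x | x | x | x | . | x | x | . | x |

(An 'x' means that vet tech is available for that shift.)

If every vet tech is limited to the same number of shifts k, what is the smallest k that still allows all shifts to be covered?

5

With 4 vet techs and 18 worker-slots to fill, someone must work at least ⌈18/4⌉ = 5 shifts, so k ≥ 5.
k = 5 works: Block 1→Nakamura, Block 2→Ivanova+Mbeki, Block 3→Nakamura, Block 4→Nakamura, Block 5→Rivera+Nakamura, Block 6→Rivera+Ivanova, Block 7→Rivera+Ivanova, Block 8→Rivera, Block 9→Ivanova+Mbeki, Block 10→Rivera+Nakamura, Block 11→Ivanova+Mbeki.
Loads: Rivera 5, Nakamura 5, Ivanova 5, Mbeki 3 — all ≤ 5.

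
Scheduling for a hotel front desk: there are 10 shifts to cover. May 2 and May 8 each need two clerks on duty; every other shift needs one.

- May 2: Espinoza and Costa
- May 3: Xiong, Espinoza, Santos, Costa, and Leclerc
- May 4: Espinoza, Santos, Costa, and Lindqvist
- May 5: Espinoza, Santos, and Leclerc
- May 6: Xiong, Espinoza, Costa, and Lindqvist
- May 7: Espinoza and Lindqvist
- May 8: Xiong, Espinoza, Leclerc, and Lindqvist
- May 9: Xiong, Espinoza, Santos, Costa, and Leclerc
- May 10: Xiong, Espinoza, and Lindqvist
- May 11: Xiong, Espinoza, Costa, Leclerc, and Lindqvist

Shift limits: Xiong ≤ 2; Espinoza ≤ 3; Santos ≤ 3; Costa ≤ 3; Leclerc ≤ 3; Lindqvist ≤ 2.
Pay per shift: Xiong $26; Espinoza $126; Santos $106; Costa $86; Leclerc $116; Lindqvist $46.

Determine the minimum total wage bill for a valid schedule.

$962

May 2 can only be covered by Espinoza and Costa, so that assignment is forced.
Picking the cheapest available clerk for each shift independently would cost $612, but that ignores the shift limits.
An optimal schedule: May 2→Costa+Espinoza, May 3→Santos, May 4→Lindqvist, May 5→Santos, May 6→Costa, May 7→Lindqvist, May 8→Xiong+Leclerc, May 9→Santos, May 10→Xiong, May 11→Costa.
Total: 86 + 126 + 106 + 46 + 106 + 86 + 46 + 26 + 116 + 106 + 26 + 86 = $962.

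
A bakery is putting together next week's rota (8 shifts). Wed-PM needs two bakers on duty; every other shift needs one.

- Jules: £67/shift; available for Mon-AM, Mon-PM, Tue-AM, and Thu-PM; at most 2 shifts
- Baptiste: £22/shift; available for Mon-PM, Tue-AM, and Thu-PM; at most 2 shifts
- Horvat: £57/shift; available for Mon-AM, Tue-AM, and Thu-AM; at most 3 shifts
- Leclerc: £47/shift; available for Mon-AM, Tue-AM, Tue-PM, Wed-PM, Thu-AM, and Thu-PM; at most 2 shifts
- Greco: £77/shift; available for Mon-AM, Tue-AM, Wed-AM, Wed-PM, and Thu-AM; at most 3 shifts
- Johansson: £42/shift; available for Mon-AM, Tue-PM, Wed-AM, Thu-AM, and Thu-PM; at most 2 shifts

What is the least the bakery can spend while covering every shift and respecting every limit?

Wed-PM can only be covered by Leclerc and Greco, so that assignment is forced.
Picking the cheapest available baker for each shift independently would cost £358, but that ignores the shift limits.
An optimal schedule: Mon-AM→Horvat, Mon-PM→Baptiste, Tue-AM→Horvat, Tue-PM→Johansson, Wed-AM→Johansson, Wed-PM→Leclerc+Greco, Thu-AM→Leclerc, Thu-PM→Baptiste.
Total: 57 + 22 + 57 + 42 + 42 + 47 + 77 + 47 + 22 = £413.

£413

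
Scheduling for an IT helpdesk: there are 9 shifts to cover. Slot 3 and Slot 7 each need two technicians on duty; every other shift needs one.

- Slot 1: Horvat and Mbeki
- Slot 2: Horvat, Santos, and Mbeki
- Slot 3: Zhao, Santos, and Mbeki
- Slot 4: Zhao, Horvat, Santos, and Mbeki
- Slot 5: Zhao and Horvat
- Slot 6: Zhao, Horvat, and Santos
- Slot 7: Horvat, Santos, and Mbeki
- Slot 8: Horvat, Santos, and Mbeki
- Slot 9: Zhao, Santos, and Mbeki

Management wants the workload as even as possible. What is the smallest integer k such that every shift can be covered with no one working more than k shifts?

With 4 technicians and 11 worker-slots to fill, someone must work at least ⌈11/4⌉ = 3 shifts, so k ≥ 3.
k = 3 works: Slot 1→Horvat, Slot 2→Horvat, Slot 3→Zhao+Santos, Slot 4→Mbeki, Slot 5→Zhao, Slot 6→Zhao, Slot 7→Horvat+Santos, Slot 8→Santos, Slot 9→Mbeki.
Loads: Zhao 3, Horvat 3, Santos 3, Mbeki 2 — all ≤ 3.

3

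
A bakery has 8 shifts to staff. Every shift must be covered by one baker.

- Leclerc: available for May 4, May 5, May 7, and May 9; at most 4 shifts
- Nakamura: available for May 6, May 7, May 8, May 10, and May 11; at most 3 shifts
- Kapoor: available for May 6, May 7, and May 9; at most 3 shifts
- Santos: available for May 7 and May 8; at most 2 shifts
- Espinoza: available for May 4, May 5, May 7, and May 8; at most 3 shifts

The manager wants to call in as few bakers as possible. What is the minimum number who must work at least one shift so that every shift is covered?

8 slots to fill and no one can take more than 4, so at least ⌈8/4⌉ = 2 bakers are needed.
Any 2 bakers together have capacity at most 4+3 = 7 < 8 slots, so 2 can never suffice.
Leclerc, Nakamura, and Kapoor alone can cover everything: May 4→Leclerc, May 5→Leclerc, May 6→Kapoor, May 7→Leclerc, May 8→Nakamura, May 9→Leclerc, May 10→Nakamura, May 11→Nakamura.

3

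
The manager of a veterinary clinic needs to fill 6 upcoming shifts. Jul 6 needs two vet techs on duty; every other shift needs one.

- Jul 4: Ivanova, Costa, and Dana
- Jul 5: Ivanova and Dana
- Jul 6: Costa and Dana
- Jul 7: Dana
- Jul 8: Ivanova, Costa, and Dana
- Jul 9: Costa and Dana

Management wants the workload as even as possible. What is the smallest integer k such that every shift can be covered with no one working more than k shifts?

With 3 vet techs and 7 worker-slots to fill, someone must work at least ⌈7/3⌉ = 3 shifts, so k ≥ 3.
k = 3 works: Jul 4→Ivanova, Jul 5→Ivanova, Jul 6→Costa+Dana, Jul 7→Dana, Jul 8→Ivanova, Jul 9→Costa.
Loads: Ivanova 3, Costa 2, Dana 2 — all ≤ 3.

3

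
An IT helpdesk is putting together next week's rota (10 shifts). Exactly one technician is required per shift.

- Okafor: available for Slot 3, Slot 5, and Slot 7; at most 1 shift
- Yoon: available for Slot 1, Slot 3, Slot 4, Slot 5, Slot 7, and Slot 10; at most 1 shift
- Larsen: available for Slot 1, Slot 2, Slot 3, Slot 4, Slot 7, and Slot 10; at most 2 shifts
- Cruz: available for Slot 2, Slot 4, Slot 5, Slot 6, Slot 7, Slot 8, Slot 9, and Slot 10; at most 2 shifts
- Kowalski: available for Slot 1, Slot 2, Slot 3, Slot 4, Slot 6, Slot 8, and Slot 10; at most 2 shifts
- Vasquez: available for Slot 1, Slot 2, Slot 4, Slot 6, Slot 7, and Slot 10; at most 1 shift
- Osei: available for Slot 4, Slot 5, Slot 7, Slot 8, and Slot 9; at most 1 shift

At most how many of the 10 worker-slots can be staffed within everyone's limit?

10

Total capacity across all technicians is 1+1+2+2+2+1+1 = 10, and 10 slots are needed, so at most 10 can be filled.
An assignment achieving 10: Slot 1→Yoon, Slot 2→Larsen, Slot 3→Okafor, Slot 4→Kowalski, Slot 5→Osei, Slot 6→Cruz, Slot 7→Vasquez, Slot 8→Kowalski, Slot 9→Cruz, Slot 10→Larsen.
Loads: Okafor 1/1, Yoon 1/1, Larsen 2/2, Cruz 2/2, Kowalski 2/2, Vasquez 1/1, Osei 1/1.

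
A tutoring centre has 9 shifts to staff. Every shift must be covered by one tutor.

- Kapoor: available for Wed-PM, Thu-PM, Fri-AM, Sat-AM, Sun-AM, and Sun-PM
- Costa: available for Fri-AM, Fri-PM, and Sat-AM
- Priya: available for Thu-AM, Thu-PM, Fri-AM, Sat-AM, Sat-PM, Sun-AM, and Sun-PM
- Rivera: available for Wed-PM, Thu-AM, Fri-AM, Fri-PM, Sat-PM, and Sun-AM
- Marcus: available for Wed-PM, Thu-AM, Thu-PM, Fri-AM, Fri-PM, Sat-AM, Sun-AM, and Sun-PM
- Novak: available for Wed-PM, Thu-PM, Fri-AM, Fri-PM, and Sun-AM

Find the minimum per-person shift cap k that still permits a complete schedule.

With 6 tutors and 9 worker-slots to fill, someone must work at least ⌈9/6⌉ = 2 shifts, so k ≥ 2.
k = 2 works: Wed-PM→Kapoor, Thu-AM→Priya, Thu-PM→Marcus, Fri-AM→Rivera, Fri-PM→Costa, Sat-AM→Costa, Sat-PM→Priya, Sun-AM→Rivera, Sun-PM→Kapoor.
Loads: Kapoor 2, Costa 2, Priya 2, Rivera 2, Marcus 1, Novak 0 — all ≤ 2.

2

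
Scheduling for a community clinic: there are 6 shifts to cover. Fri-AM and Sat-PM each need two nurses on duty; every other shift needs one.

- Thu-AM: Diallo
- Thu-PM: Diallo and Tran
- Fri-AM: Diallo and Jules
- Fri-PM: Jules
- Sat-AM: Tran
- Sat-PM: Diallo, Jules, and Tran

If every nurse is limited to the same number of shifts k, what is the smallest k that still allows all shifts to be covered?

3

With 3 nurses and 8 worker-slots to fill, someone must work at least ⌈8/3⌉ = 3 shifts, so k ≥ 3.
k = 3 works: Thu-AM→Diallo, Thu-PM→Diallo, Fri-AM→Diallo+Jules, Fri-PM→Jules, Sat-AM→Tran, Sat-PM→Jules+Tran.
Loads: Diallo 3, Jules 3, Tran 2 — all ≤ 3.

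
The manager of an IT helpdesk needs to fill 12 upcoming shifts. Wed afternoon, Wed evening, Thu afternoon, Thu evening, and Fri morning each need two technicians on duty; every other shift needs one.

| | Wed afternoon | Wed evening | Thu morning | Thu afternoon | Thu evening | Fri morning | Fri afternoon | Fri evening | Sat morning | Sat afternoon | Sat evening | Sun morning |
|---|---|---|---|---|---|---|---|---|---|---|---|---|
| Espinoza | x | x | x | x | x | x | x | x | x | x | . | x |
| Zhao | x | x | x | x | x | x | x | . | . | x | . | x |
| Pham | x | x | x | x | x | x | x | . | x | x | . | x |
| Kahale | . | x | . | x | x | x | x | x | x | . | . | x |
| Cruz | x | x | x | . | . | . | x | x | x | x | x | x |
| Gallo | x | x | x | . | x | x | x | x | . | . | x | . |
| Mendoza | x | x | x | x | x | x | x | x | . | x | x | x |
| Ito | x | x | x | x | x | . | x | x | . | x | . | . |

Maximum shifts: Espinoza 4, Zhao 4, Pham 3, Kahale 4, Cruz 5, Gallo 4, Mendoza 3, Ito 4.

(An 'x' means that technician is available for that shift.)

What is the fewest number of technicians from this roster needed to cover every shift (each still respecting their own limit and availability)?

17 slots to fill and no one can take more than 5, so at least ⌈17/5⌉ = 4 technicians are needed.
Espinoza, Zhao, Kahale, and Cruz alone can cover everything: Wed afternoon→Espinoza+Zhao, Wed evening→Kahale+Cruz, Thu morning→Espinoza, Thu afternoon→Espinoza+Zhao, Thu evening→Espinoza+Zhao, Fri morning→Zhao+Kahale, Fri afternoon→Cruz, Fri evening→Kahale, Sat morning→Kahale, Sat afternoon→Cruz, Sat evening→Cruz, Sun morning→Cruz.

4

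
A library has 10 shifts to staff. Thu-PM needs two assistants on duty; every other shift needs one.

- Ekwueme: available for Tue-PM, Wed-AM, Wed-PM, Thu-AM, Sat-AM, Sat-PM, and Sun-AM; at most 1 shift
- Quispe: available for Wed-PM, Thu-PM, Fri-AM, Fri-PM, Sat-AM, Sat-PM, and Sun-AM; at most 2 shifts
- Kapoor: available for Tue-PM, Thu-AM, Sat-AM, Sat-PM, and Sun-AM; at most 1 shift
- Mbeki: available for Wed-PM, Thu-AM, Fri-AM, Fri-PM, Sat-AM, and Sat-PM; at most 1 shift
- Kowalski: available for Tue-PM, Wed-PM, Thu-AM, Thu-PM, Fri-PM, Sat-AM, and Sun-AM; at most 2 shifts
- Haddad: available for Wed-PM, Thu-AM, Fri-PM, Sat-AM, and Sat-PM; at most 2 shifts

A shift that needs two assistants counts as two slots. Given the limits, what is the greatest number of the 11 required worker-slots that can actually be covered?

9

Total capacity across all assistants is 1+2+1+1+2+2 = 9, and 11 slots are needed, so at most 9 can be filled.
An assignment achieving 9: Tue-PM→Kapoor, Wed-AM→Ekwueme, Wed-PM→Haddad, Thu-AM→Haddad, Thu-PM→Quispe+Kowalski, Fri-AM→Quispe, Fri-PM→Mbeki, Sun-AM→Kowalski.
Loads: Ekwueme 1/1, Quispe 2/2, Kapoor 1/1, Mbeki 1/1, Kowalski 2/2, Haddad 2/2.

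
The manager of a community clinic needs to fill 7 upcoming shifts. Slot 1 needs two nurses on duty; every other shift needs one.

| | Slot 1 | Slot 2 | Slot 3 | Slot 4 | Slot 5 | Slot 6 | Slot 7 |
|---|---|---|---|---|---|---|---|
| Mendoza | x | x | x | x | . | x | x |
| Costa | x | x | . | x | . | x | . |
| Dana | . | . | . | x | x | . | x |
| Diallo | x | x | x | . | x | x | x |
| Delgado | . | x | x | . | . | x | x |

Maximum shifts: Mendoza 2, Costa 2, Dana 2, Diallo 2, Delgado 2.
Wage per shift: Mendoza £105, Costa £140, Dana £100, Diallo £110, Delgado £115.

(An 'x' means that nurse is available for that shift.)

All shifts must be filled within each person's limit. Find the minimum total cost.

£860

Picking the cheapest available nurse for each shift independently would cost £830, but that ignores the shift limits.
An optimal schedule: Slot 1→Mendoza+Diallo, Slot 2→Diallo, Slot 3→Mendoza, Slot 4→Dana, Slot 5→Dana, Slot 6→Delgado, Slot 7→Delgado.
Total: 105 + 110 + 110 + 105 + 100 + 100 + 115 + 115 = £860.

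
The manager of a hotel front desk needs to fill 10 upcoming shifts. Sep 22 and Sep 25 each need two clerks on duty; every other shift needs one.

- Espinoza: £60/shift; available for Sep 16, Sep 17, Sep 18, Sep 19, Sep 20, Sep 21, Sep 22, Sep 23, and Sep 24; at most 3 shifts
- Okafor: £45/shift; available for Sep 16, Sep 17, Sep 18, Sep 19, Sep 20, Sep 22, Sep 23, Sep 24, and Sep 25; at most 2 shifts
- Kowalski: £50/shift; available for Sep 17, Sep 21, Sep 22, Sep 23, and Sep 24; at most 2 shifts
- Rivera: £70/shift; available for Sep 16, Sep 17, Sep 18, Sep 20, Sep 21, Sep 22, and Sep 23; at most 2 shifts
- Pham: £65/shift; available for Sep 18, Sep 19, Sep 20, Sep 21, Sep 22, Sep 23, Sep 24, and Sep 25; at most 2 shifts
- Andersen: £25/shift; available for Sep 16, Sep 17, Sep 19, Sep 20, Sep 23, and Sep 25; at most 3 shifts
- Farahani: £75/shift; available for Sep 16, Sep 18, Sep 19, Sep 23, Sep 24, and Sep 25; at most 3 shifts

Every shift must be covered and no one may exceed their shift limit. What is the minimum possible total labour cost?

£575

Picking the cheapest available clerk for each shift independently would cost £430, but that ignores the shift limits.
An optimal schedule: Sep 16→Andersen, Sep 17→Andersen, Sep 18→Okafor, Sep 19→Andersen, Sep 20→Espinoza, Sep 21→Kowalski, Sep 22→Espinoza+Pham, Sep 23→Espinoza, Sep 24→Kowalski, Sep 25→Okafor+Pham.
Total: 25 + 25 + 45 + 25 + 60 + 50 + 60 + 65 + 60 + 50 + 45 + 65 = £575.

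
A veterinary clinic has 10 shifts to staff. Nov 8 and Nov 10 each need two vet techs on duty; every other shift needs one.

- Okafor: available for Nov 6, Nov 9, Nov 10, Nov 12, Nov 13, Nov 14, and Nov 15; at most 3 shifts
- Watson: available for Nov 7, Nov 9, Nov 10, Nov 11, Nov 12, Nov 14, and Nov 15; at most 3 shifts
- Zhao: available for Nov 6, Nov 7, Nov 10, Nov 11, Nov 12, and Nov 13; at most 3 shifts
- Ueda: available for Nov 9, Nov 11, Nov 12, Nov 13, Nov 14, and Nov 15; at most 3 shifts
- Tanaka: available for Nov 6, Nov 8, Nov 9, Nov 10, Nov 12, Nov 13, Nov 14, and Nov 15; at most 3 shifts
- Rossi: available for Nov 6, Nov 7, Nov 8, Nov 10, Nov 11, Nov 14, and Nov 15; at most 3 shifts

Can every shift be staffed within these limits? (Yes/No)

Yes

Nov 8 can only be covered by Tanaka and Rossi, so that assignment is forced.
One valid schedule: Nov 6→Okafor, Nov 7→Watson, Nov 8→Tanaka+Rossi, Nov 9→Okafor, Nov 10→Zhao+Tanaka, Nov 11→Watson, Nov 12→Watson, Nov 13→Okafor, Nov 14→Ueda, Nov 15→Ueda.
Loads: Okafor 3/3, Watson 3/3, Zhao 1/3, Ueda 2/3, Tanaka 2/3, Rossi 1/3 — all within limits.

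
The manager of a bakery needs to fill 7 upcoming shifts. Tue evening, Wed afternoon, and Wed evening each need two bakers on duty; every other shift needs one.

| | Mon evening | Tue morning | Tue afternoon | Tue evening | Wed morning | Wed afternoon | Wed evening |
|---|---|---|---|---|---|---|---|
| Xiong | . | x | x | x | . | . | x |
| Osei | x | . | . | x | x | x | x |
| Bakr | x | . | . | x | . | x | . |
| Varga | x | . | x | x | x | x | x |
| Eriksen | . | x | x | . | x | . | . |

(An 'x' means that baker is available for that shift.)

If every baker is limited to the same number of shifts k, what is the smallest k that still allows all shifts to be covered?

2

With 5 bakers and 10 worker-slots to fill, someone must work at least ⌈10/5⌉ = 2 shifts, so k ≥ 2.
k = 2 works: Mon evening→Osei, Tue morning→Xiong, Tue afternoon→Eriksen, Tue evening→Bakr+Varga, Wed morning→Eriksen, Wed afternoon→Osei+Bakr, Wed evening→Xiong+Varga.
Loads: Xiong 2, Osei 2, Bakr 2, Varga 2, Eriksen 2 — all ≤ 2.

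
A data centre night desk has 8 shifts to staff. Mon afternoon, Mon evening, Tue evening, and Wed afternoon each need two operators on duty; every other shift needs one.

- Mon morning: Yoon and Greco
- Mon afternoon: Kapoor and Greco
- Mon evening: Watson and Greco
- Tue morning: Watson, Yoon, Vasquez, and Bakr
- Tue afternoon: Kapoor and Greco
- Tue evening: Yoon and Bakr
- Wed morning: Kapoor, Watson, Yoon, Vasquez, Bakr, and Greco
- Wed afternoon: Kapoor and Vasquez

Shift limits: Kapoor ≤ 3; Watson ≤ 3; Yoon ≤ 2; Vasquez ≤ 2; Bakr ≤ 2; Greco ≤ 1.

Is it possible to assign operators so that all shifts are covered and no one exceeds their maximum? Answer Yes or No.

No

Total capacity is 13 and 12 slots are needed, so capacity alone doesn't rule it out.
Shifts {Mon afternoon, Mon evening} need 4 worker-slots in total, but the operators available for any of those shifts (Kapoor, Watson, and Greco) can supply at most 3 among them. So no valid schedule exists.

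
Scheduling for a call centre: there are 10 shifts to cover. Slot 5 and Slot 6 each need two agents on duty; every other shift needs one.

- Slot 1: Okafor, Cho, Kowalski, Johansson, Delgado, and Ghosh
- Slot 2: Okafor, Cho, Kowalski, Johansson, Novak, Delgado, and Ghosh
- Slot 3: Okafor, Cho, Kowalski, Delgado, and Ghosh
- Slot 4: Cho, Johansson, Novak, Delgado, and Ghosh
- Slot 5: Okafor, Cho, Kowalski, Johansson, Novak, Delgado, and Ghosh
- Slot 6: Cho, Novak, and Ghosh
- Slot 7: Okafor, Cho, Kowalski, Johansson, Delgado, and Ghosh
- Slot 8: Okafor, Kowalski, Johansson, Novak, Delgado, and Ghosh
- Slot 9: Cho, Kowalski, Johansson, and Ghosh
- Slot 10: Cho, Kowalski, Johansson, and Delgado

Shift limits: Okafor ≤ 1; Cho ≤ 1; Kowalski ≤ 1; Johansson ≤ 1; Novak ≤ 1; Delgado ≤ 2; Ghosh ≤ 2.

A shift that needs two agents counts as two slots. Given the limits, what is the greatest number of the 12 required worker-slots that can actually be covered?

Total capacity across all agents is 1+1+1+1+1+2+2 = 9, and 12 slots are needed, so at most 9 can be filled.
An assignment achieving 9: Slot 1→Delgado, Slot 3→Okafor, Slot 4→Delgado, Slot 6→Cho+Novak, Slot 7→Ghosh, Slot 8→Ghosh, Slot 9→Kowalski, Slot 10→Johansson.
Loads: Okafor 1/1, Cho 1/1, Kowalski 1/1, Johansson 1/1, Novak 1/1, Delgado 2/2, Ghosh 2/2.

9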